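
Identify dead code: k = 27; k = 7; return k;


first assignment to k is overwritten before any read
Dead: 'k = 27'


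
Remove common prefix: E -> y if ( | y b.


Common prefix: 'y'
Factored: E -> y E', E' -> if ( | b


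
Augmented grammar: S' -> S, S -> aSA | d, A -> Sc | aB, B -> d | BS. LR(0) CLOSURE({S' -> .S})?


Start: S' -> .S
For each item with dot before a nonterminal B, add B -> .γ for every B-production
Closure: [S' -> .S, S -> .aSA, S -> .d]


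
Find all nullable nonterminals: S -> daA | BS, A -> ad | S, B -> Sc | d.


A nonterminal is nullable iff some alternative derives ε (directly, or every symbol in it is nullable)
Nullable: {}


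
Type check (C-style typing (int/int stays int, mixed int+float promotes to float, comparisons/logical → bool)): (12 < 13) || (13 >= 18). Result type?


Operand types: bool || bool
Rule: logical operators take bool operands and yield bool
Result type: bool


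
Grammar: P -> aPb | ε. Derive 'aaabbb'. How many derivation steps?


Derivation: P => aPb => aaPbb => aaaPbbb => aaabbb
Steps: 4


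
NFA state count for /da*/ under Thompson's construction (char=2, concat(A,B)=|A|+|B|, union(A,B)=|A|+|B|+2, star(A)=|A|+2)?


Syntax tree has 2 char leaf(s), 0 union(s), 1 star(s)
chars contribute 2×2 = 4; each union adds +2; each star adds +2
Total: 4 + 0 + 2 = 6 states


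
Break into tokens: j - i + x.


Scan left to right, longest-match per lexeme
Tokens: ID(j), OP(-), ID(i), OP(+), ID(x)


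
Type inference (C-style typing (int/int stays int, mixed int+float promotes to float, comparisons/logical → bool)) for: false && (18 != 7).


Operand types: bool && bool
Rule: logical operators take bool operands and yield bool
Result type: bool


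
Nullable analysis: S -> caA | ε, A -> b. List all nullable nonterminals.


A nonterminal is nullable iff some alternative derives ε (directly, or every symbol in it is nullable)
Nullable: {S}


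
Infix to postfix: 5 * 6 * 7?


Left to right (same or higher precedence on left)
Postfix: 5 6 * 7 *


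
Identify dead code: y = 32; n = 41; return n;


y is assigned but never read
Dead: 'y = 32'


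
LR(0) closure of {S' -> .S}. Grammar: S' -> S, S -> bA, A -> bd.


Start: S' -> .S
For each item with dot before a nonterminal B, add B -> .γ for every B-production
Closure: [S' -> .S, S -> .bA]


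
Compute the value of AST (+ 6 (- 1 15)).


Evaluate inner: (- 1 15) = -14
Evaluate root: (+ 6 -14) = -8
Result: -8


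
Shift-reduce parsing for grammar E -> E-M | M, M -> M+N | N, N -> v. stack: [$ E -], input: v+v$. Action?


no handle ('E-' is not any RHS); shift 'v'
Action: shift


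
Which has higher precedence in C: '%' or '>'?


'%' is multiplicative (level 10); '>' is relational (level 7)
Higher level binds tighter
'%' has higher precedence than '>'


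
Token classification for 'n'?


Pattern: letter/underscore followed by alphanumerics, not a keyword
Type: IDENTIFIER


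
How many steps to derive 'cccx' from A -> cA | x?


Derivation: A => cA => ccA => cccA => cccx
Steps: 4


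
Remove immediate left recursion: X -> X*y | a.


Left-recursive alternatives: X*y; non-recursive: a
Introduce X': X -> aX', X' -> *yX' | ε


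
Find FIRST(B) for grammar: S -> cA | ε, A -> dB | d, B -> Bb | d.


Per alternative of B: FIRST(Bb) = {d}; FIRST(d) = {d}
FIRST(B) = {d}


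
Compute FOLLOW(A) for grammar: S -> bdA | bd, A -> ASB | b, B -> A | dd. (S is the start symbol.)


$ ∈ FOLLOW(S). For each A -> αBβ: add FIRST(β)\{ε} to FOLLOW(B); if β nullable, add FOLLOW(A).
FOLLOW(A) = {$, b, d}


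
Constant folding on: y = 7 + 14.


7 + 14 = 21 at compile time
Optimized: y = 21


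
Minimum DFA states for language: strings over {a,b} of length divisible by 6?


Track length mod 6: states 0..5, accept at 0
Minimal DFA: 6 states


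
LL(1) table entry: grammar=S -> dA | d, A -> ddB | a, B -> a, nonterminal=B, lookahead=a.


For [B, a]: 'a' ∈ FIRST(a)
Entry: B -> a


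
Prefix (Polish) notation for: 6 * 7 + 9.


left-to-right (same/higher precedence on left): tree is (+ (* 6 7) 9)
Prefix: + * 6 7 9


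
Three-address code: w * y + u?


Break into single-operator statements:
t1 = w * y
t2 = t1 + u


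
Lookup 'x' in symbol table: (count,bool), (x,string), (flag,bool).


Lookup 'x' → type string


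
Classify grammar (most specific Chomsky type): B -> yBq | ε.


Single nonterminal LHS, but y^n q^n is not regular
Classification: Type 2 (Context-Free)


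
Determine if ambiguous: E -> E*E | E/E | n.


'n*n/n' has two parse trees (no precedence encoded between * and /)
Ambiguous


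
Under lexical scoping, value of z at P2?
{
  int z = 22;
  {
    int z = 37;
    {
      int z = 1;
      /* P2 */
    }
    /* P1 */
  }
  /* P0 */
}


z declared in the same block as P2
z = 1


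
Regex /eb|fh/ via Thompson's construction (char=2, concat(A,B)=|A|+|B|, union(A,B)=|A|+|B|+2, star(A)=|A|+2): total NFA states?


Syntax tree has 4 char leaf(s), 1 union(s), 0 star(s)
chars contribute 4×2 = 8; each union adds +2; each star adds +2
Total: 8 + 2 + 0 = 10 states


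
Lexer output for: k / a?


Scan left to right, longest-match per lexeme
Tokens: ID(k), OP(/), ID(a)


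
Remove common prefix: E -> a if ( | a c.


Common prefix: 'a'
Factored: E -> a E', E' -> if ( | c


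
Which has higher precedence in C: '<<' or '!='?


'<<' is shift (level 8); '!=' is equality (level 6)
Higher level binds tighter
'<<' has higher precedence than '!='


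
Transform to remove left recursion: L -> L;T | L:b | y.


Left-recursive alternatives: L;T, L:b; non-recursive: y
Introduce L': L -> yL', L' -> ;TL' | :bL' | ε


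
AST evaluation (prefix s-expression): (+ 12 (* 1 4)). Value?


Evaluate inner: (* 1 4) = 4
Evaluate root: (+ 12 4) = 16
Result: 16


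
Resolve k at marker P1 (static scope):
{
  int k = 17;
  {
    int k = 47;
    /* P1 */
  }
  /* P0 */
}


k declared in the same block as P1
k = 47


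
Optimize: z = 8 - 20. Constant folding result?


8 - 20 = -12 at compile time
Optimized: z = -12


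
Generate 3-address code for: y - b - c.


Break into single-operator statements:
t1 = y - b
t2 = t1 - c


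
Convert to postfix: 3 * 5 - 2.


Left to right (same or higher precedence on left)
Postfix: 3 5 * 2 -


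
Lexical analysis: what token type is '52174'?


Pattern: digits only
Type: INTEGER_LITERAL


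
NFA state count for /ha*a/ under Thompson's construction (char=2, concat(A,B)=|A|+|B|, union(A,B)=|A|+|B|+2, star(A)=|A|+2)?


Syntax tree has 3 char leaf(s), 0 union(s), 1 star(s)
chars contribute 3×2 = 6; each union adds +2; each star adds +2
Total: 6 + 0 + 2 = 8 states


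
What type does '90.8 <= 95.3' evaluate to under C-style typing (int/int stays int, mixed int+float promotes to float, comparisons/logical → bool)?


Operand types: float <= float
Rule: comparison yields bool
Result type: bool


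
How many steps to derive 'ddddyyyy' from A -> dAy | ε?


Derivation: A => dAy => ddAyy => dddAyyy => ddddAyyyy => ddddyyyy
Steps: 5


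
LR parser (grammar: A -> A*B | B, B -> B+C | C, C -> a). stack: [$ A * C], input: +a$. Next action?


'C' (not preceded by B+) is the handle for B -> C
Action: reduce (B -> C)


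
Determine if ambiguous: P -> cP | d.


right-linear, alternatives start with distinct terminals 'c' vs 'd': unique leftmost derivation
Unambiguous


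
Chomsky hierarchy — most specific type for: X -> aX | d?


Right-linear: every RHS is a terminal or a terminal followed by one nonterminal
Classification: Type 3 (Regular)


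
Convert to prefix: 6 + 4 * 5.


'*' binds tighter: tree is (+ 6 (* 4 5))
Prefix: + 6 * 4 5


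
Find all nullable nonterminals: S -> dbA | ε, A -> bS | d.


A nonterminal is nullable iff some alternative derives ε (directly, or every symbol in it is nullable)
Nullable: {S}


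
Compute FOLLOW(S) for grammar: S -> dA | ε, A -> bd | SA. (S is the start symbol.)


$ ∈ FOLLOW(S). For each A -> αBβ: add FIRST(β)\{ε} to FOLLOW(B); if β nullable, add FOLLOW(A).
FOLLOW(S) = {$, b, d}


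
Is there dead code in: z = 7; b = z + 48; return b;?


z is read by b's definition; b is returned
No dead code


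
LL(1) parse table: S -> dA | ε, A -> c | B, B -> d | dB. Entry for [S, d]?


For [S, d]: 'd' ∈ FIRST(dA)
Entry: S -> dA


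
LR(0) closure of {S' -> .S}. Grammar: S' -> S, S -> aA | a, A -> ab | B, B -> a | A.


Start: S' -> .S
For each item with dot before a nonterminal B, add B -> .γ for every B-production
Closure: [S' -> .S, S -> .aA, S -> .a]


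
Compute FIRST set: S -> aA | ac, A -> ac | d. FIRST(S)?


Per alternative of S: FIRST(aA) = {a}; FIRST(ac) = {a}
FIRST(S) = {a}


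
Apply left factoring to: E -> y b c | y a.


Common prefix: 'y'
Factored: E -> y E', E' -> b c | a


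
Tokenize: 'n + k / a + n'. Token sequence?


Scan left to right, longest-match per lexeme
Tokens: ID(n), OP(+), ID(k), OP(/), ID(a), OP(+), ID(n)


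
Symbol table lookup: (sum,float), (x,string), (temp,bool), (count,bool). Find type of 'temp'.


Lookup 'temp' → type bool


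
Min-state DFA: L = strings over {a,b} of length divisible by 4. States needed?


Track length mod 4: states 0..3, accept at 0
Minimal DFA: 4 states


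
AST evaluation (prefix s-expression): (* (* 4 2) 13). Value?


Evaluate inner: (* 4 2) = 8
Evaluate root: (* 8 13) = 104
Result: 104


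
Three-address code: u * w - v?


Break into single-operator statements:
t1 = u * w
t2 = t1 - v


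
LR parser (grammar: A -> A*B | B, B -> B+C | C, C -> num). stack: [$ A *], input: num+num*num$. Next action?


no handle ('A*' is not any RHS); shift 'num'
Action: shift


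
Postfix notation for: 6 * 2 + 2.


Left to right (same or higher precedence on left)
Postfix: 6 2 * 2 +


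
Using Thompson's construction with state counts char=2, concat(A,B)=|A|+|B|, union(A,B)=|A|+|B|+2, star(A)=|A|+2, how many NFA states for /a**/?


Syntax tree has 1 char leaf(s), 0 union(s), 2 star(s)
chars contribute 1×2 = 2; each union adds +2; each star adds +2
Total: 2 + 0 + 4 = 6 states


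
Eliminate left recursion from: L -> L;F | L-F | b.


Left-recursive alternatives: L;F, L-F; non-recursive: b
Introduce L': L -> bL', L' -> ;FL' | -FL' | ε


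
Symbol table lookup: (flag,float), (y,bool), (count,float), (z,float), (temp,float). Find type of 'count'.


Lookup 'count' → type float


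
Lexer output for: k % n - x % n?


Scan left to right, longest-match per lexeme
Tokens: ID(k), OP(%), ID(n), OP(-), ID(x), OP(%), ID(n)


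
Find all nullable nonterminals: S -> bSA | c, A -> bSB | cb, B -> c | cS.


A nonterminal is nullable iff some alternative derives ε (directly, or every symbol in it is nullable)
Nullable: {}


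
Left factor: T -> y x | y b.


Common prefix: 'y'
Factored: T -> y T', T' -> x | b


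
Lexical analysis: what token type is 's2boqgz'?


Pattern: letter/underscore followed by alphanumerics, not a keyword
Type: IDENTIFIER


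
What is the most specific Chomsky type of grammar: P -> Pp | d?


Left-linear: every RHS is a terminal or one nonterminal followed by a terminal
Classification: Type 3 (Regular)


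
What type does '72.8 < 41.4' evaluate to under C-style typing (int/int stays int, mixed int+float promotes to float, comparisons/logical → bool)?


Operand types: float < float
Rule: comparison yields bool
Result type: bool


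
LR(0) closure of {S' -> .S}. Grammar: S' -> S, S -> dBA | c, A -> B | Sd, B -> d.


Start: S' -> .S
For each item with dot before a nonterminal B, add B -> .γ for every B-production
Closure: [S' -> .S, S -> .dBA, S -> .c]


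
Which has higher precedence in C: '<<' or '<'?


'<<' is shift (level 8); '<' is relational (level 7)
Higher level binds tighter
'<<' has higher precedence than '<'


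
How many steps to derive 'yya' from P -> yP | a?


Derivation: P => yP => yyP => yya
Steps: 3


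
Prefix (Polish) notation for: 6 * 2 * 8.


left-to-right (same/higher precedence on left): tree is (* (* 6 2) 8)
Prefix: * * 6 2 8


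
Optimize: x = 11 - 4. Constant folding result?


11 - 4 = 7 at compile time
Optimized: x = 7


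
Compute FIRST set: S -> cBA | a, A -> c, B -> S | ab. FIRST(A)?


Per alternative of A: FIRST(c) = {c}
FIRST(A) = {c}


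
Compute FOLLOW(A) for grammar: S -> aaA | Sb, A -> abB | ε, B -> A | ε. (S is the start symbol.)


$ ∈ FOLLOW(S). For each A -> αBβ: add FIRST(β)\{ε} to FOLLOW(B); if β nullable, add FOLLOW(A).
FOLLOW(A) = {$, b}


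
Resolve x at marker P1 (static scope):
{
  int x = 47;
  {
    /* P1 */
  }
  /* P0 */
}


P1's block does not declare x; resolves to the enclosing declaration at depth 0
x = 47


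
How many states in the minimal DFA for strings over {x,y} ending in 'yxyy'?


Track the longest suffix of input matching a prefix of 'yxyy': 5 classes (prefixes of length 0..4)
Minimal DFA: 5 states


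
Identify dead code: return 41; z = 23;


statement follows a return and is unreachable
Dead: 'z = 23'


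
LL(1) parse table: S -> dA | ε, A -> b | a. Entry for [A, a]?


For [A, a]: 'a' ∈ FIRST(a)
Entry: A -> a


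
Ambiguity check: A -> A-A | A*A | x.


'x-x*x' has two parse trees (no precedence encoded between - and *)
Ambiguous


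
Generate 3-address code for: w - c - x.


Break into single-operator statements:
t1 = w - c
t2 = t1 - x


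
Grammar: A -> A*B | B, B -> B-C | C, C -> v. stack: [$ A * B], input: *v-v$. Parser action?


handle 'A*B' on top; lookahead ∈ FOLLOW(A) = {*, $}
Action: reduce (A -> A*B)


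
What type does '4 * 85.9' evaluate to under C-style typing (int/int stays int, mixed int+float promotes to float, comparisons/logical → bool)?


Operand types: int * float
Rule: mixed int/float promotes to float; int/int stays int
Result type: float


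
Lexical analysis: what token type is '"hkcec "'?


Pattern: double-quoted sequence
Type: STRING_LITERAL


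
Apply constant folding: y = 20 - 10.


20 - 10 = 10 at compile time
Optimized: y = 10


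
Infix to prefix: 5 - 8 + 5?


left-to-right (same/higher precedence on left): tree is (+ (- 5 8) 5)
Prefix: + - 5 8 5


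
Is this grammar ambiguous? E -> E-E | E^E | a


'a-a^a' has two parse trees (no precedence encoded between - and ^)
Ambiguous


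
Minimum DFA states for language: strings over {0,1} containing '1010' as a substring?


KMP-style automaton: 4 progress states + 1 absorbing accept = 5
Minimal DFA: 5 states


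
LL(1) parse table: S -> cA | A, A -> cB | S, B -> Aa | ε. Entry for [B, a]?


For [B, a]: ε is nullable and 'a' ∈ FOLLOW(B)
Entry: B -> ε


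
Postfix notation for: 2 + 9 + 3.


Left to right (same or higher precedence on left)
Postfix: 2 9 + 3 +


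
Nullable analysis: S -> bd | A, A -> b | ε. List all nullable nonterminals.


A nonterminal is nullable iff some alternative derives ε (directly, or every symbol in it is nullable)
Nullable: {A, S}


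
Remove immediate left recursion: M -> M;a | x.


Left-recursive alternatives: M;a; non-recursive: x
Introduce M': M -> xM', M' -> ;aM' | ε


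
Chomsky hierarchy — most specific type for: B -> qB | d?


Right-linear: every RHS is a terminal or a terminal followed by one nonterminal
Classification: Type 3 (Regular)


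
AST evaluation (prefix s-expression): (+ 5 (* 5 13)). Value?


Evaluate inner: (* 5 13) = 65
Evaluate root: (+ 5 65) = 70
Result: 70


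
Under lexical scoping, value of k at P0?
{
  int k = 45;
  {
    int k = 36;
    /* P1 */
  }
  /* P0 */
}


k declared in the same block as P0
k = 45


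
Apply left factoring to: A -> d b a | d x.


Common prefix: 'd'
Factored: A -> d A', A' -> b a | x


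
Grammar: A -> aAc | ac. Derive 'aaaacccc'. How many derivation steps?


Derivation: A => aAc => aaAcc => aaaAccc => aaaacccc
Steps: 4


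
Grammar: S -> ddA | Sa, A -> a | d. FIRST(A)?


Per alternative of A: FIRST(a) = {a}; FIRST(d) = {d}
FIRST(A) = {a, d}


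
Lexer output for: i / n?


Scan left to right, longest-match per lexeme
Tokens: ID(i), OP(/), ID(n)


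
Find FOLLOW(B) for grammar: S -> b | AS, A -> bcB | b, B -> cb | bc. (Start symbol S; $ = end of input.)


$ ∈ FOLLOW(S). For each A -> αBβ: add FIRST(β)\{ε} to FOLLOW(B); if β nullable, add FOLLOW(A).
FOLLOW(B) = {b}


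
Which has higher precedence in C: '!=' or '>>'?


'>>' is shift (level 8); '!=' is equality (level 6)
Higher level binds tighter
'>>' has higher precedence than '!='


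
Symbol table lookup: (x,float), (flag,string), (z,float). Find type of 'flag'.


Lookup 'flag' → type string


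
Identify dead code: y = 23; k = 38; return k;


y is assigned but never read
Dead: 'y = 23'


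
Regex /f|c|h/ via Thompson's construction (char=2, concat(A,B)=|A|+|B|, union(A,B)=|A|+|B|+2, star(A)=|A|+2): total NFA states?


Syntax tree has 3 char leaf(s), 2 union(s), 0 star(s)
chars contribute 3×2 = 6; each union adds +2; each star adds +2
Total: 6 + 4 + 0 = 10 states


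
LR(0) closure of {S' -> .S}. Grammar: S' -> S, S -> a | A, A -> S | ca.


Start: S' -> .S
For each item with dot before a nonterminal B, add B -> .γ for every B-production
Closure: [S' -> .S, S -> .a, S -> .A, A -> .S, A -> .ca]


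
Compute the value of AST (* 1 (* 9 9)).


Evaluate inner: (* 9 9) = 81
Evaluate root: (* 1 81) = 81
Result: 81


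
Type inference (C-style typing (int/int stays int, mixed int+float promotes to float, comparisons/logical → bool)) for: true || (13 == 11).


Operand types: bool || bool
Rule: logical operators take bool operands and yield bool
Result type: bool


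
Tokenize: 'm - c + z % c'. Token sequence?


Scan left to right, longest-match per lexeme
Tokens: ID(m), OP(-), ID(c), OP(+), ID(z), OP(%), ID(c)


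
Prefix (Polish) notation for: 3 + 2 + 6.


left-to-right (same/higher precedence on left): tree is (+ (+ 3 2) 6)
Prefix: + + 3 2 6


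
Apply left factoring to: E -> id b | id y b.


Common prefix: 'id'
Factored: E -> id E', E' -> b | y b


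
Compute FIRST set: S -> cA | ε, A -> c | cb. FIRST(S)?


Per alternative of S: FIRST(cA) = {c}; FIRST(ε) = {ε}
FIRST(S) = {c, ε}


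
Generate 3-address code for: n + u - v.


Break into single-operator statements:
t1 = n + u
t2 = t1 - v


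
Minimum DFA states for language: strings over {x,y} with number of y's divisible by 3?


Track (count of y) mod 3: states 0..2, accept at 0
Minimal DFA: 3 states


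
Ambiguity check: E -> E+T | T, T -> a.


precedence layered via separate nonterminal T: deterministic
Unambiguous


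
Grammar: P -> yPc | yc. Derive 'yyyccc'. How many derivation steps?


Derivation: P => yPc => yyPcc => yyyccc
Steps: 3


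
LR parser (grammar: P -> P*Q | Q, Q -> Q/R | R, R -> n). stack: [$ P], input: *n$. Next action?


shift '*' to continue P -> P*Q
Action: shift


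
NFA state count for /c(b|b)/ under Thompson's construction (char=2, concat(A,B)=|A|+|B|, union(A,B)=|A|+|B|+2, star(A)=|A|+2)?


Syntax tree has 3 char leaf(s), 1 union(s), 0 star(s)
chars contribute 3×2 = 6; each union adds +2; each star adds +2
Total: 6 + 2 + 0 = 8 states


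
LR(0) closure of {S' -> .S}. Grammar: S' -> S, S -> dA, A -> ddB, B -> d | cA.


Start: S' -> .S
For each item with dot before a nonterminal B, add B -> .γ for every B-production
Closure: [S' -> .S, S -> .dA]


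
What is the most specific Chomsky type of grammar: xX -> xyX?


LHS has context (more than one symbol) and |LHS| ≤ |RHS|
Classification: Type 1 (Context-Sensitive)


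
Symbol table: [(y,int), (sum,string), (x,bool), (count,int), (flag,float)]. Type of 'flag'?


Lookup 'flag' → type float


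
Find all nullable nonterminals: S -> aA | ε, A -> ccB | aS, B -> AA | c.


A nonterminal is nullable iff some alternative derives ε (directly, or every symbol in it is nullable)
Nullable: {S}


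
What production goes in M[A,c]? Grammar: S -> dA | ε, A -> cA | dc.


For [A, c]: 'c' ∈ FIRST(cA)
Entry: A -> cA


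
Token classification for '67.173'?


Pattern: digits with a decimal point
Type: FLOAT_LITERAL


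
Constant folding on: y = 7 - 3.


7 - 3 = 4 at compile time
Optimized: y = 4


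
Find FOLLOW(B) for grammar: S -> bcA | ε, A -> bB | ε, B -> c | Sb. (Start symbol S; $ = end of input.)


$ ∈ FOLLOW(S). For each A -> αBβ: add FIRST(β)\{ε} to FOLLOW(B); if β nullable, add FOLLOW(A).
FOLLOW(B) = {$, b}


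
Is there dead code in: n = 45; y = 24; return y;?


n is assigned but never read
Dead: 'n = 45'


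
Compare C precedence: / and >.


'/' is multiplicative (level 10); '>' is relational (level 7)
Higher level binds tighter
'/' has higher precedence than '>'


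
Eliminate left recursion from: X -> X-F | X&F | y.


Left-recursive alternatives: X-F, X&F; non-recursive: y
Introduce X': X -> yX', X' -> -FX' | &FX' | ε


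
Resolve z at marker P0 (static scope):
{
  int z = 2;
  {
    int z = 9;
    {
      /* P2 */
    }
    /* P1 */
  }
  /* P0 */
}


z declared in the same block as P0
z = 2


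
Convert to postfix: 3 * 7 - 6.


Left to right (same or higher precedence on left)
Postfix: 3 7 * 6 -


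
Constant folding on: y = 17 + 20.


17 + 20 = 37 at compile time
Optimized: y = 37


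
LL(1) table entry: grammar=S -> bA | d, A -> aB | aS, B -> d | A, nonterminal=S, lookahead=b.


For [S, b]: 'b' ∈ FIRST(bA)
Entry: S -> bA


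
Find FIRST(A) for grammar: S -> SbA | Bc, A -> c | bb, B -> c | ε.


Per alternative of A: FIRST(c) = {c}; FIRST(bb) = {b}
FIRST(A) = {b, c}


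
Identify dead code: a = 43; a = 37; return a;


first assignment to a is overwritten before any read
Dead: 'a = 43'


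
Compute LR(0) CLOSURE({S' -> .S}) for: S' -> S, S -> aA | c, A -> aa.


Start: S' -> .S
For each item with dot before a nonterminal B, add B -> .γ for every B-production
Closure: [S' -> .S, S -> .aA, S -> .c]


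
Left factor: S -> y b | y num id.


Common prefix: 'y'
Factored: S -> y S', S' -> b | num id


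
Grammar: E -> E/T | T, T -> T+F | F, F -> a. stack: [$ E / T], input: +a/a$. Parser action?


'+' can extend T; shift to build T -> T+F
Action: shift


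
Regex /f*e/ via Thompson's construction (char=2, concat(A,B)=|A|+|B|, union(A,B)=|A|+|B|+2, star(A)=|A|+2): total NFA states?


Syntax tree has 2 char leaf(s), 0 union(s), 1 star(s)
chars contribute 2×2 = 4; each union adds +2; each star adds +2
Total: 4 + 0 + 2 = 6 states


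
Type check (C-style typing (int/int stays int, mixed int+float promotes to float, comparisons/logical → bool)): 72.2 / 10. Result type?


Operand types: float / int
Rule: mixed int/float promotes to float; int/int stays int
Result type: float


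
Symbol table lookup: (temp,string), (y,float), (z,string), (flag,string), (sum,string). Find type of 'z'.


Lookup 'z' → type string


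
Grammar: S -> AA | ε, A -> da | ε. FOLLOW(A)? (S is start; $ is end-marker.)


$ ∈ FOLLOW(S). For each A -> αBβ: add FIRST(β)\{ε} to FOLLOW(B); if β nullable, add FOLLOW(A).
FOLLOW(A) = {$, d}


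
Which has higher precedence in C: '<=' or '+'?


'+' is additive (level 9); '<=' is relational (level 7)
Higher level binds tighter
'+' has higher precedence than '<='


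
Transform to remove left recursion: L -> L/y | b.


Left-recursive alternatives: L/y; non-recursive: b
Introduce L': L -> bL', L' -> /yL' | ε


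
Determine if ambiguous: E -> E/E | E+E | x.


'x/x+x' has two parse trees (no precedence encoded between / and +)
Ambiguous


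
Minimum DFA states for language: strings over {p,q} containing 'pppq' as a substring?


KMP-style automaton: 4 progress states + 1 absorbing accept = 5
Minimal DFA: 5 states


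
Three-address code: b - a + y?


Break into single-operator statements:
t1 = b - a
t2 = t1 + y


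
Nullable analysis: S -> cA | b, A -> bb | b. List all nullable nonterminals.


A nonterminal is nullable iff some alternative derives ε (directly, or every symbol in it is nullable)
Nullable: {}


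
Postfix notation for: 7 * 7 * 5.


Left to right (same or higher precedence on left)
Postfix: 7 7 * 5 *


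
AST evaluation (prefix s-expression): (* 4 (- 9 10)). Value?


Evaluate inner: (- 9 10) = -1
Evaluate root: (* 4 -1) = -4
Result: -4


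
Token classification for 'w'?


Pattern: letter/underscore followed by alphanumerics, not a keyword
Type: IDENTIFIER


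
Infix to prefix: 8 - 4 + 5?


left-to-right (same/higher precedence on left): tree is (+ (- 8 4) 5)
Prefix: + - 8 4 5


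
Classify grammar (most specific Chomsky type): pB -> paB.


LHS has context (more than one symbol) and |LHS| ≤ |RHS|
Classification: Type 1 (Context-Sensitive)


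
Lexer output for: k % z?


Scan left to right, longest-match per lexeme
Tokens: ID(k), OP(%), ID(z)


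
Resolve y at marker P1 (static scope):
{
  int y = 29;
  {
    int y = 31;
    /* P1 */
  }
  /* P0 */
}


y declared in the same block as P1
y = 31


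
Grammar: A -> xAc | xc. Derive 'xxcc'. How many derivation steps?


Derivation: A => xAc => xxcc
Steps: 2


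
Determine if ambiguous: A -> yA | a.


right-linear, alternatives start with distinct terminals 'y' vs 'a': unique leftmost derivation
Unambiguous


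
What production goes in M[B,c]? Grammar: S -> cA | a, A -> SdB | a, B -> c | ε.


For [B, c]: 'c' ∈ FIRST(c)
Entry: B -> c


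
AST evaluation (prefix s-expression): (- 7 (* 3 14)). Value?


Evaluate inner: (* 3 14) = 42
Evaluate root: (- 7 42) = -35
Result: -35


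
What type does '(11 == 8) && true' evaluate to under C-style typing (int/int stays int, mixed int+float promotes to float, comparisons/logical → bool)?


Operand types: bool && bool
Rule: logical operators take bool operands and yield bool
Result type: bool


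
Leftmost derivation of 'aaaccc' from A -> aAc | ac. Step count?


Derivation: A => aAc => aaAcc => aaaccc
Steps: 3


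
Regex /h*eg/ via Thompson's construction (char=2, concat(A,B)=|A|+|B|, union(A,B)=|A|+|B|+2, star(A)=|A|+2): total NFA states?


Syntax tree has 3 char leaf(s), 0 union(s), 1 star(s)
chars contribute 3×2 = 6; each union adds +2; each star adds +2
Total: 6 + 0 + 2 = 8 states


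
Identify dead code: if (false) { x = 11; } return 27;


condition is constant false, so the whole block is unreachable
Dead: 'if (false) { x = 11; }'


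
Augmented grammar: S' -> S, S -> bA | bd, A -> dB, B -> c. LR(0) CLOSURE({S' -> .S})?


Start: S' -> .S
For each item with dot before a nonterminal B, add B -> .γ for every B-production
Closure: [S' -> .S, S -> .bA, S -> .bd]


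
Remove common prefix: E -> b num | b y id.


Common prefix: 'b'
Factored: E -> b E', E' -> num | y id


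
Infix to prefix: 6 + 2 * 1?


'*' binds tighter: tree is (+ 6 (* 2 1))
Prefix: + 6 * 2 1


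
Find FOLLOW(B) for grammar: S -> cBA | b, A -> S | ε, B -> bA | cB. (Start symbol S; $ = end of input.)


$ ∈ FOLLOW(S). For each A -> αBβ: add FIRST(β)\{ε} to FOLLOW(B); if β nullable, add FOLLOW(A).
FOLLOW(B) = {$, b, c}


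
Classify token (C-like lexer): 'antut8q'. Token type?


Pattern: letter/underscore followed by alphanumerics, not a keyword
Type: IDENTIFIER


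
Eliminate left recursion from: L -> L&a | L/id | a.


Left-recursive alternatives: L&a, L/id; non-recursive: a
Introduce L': L -> aL', L' -> &aL' | /idL' | ε


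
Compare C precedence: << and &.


'<<' is shift (level 8); '&' is bitwise AND (level 5)
Higher level binds tighter
'<<' has higher precedence than '&'


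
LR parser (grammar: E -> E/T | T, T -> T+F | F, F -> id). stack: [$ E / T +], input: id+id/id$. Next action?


no handle; shift 'id'
Action: shift


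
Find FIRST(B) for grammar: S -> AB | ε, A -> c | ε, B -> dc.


Per alternative of B: FIRST(dc) = {d}
FIRST(B) = {d}


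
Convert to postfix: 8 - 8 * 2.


* has higher precedence, evaluate 8*2 first
Postfix: 8 8 2 * -


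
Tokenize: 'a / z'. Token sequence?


Scan left to right, longest-match per lexeme
Tokens: ID(a), OP(/), ID(z)


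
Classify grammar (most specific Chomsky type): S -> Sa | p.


Left-linear: every RHS is a terminal or one nonterminal followed by a terminal
Classification: Type 3 (Regular)


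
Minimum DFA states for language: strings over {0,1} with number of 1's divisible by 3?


Track (count of 1) mod 3: states 0..2, accept at 0
Minimal DFA: 3 states


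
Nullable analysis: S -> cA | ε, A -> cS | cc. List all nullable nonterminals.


A nonterminal is nullable iff some alternative derives ε (directly, or every symbol in it is nullable)
Nullable: {S}


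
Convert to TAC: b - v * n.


Break into single-operator statements:
t1 = v * n
t2 = b - t1


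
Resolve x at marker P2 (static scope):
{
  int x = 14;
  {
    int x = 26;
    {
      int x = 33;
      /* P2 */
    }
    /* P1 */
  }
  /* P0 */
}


x declared in the same block as P2
x = 33


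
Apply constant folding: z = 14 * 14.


14 * 14 = 196 at compile time
Optimized: z = 196


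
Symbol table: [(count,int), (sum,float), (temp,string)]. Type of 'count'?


Lookup 'count' → type int


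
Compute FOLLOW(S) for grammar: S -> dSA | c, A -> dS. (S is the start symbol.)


$ ∈ FOLLOW(S). For each A -> αBβ: add FIRST(β)\{ε} to FOLLOW(B); if β nullable, add FOLLOW(A).
FOLLOW(S) = {$, d}


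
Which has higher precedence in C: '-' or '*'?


'*' is multiplicative (level 10); '-' is additive (level 9)
Higher level binds tighter
'*' has higher precedence than '-'


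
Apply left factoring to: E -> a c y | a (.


Common prefix: 'a'
Factored: E -> a E', E' -> c y | (


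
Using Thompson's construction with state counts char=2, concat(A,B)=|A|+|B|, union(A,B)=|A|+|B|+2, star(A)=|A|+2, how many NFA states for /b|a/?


Syntax tree has 2 char leaf(s), 1 union(s), 0 star(s)
chars contribute 2×2 = 4; each union adds +2; each star adds +2
Total: 4 + 2 + 0 = 6 states


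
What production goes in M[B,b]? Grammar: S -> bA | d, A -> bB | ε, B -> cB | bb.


For [B, b]: 'b' ∈ FIRST(bb)
Entry: B -> bb


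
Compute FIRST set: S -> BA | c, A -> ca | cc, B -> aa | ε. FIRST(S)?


Per alternative of S: FIRST(BA) = {a, c}; FIRST(c) = {c}
FIRST(S) = {a, c}


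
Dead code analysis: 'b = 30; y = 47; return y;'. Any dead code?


b is assigned but never read
Dead: 'b = 30'


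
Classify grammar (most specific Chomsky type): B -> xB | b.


Right-linear: every RHS is a terminal or a terminal followed by one nonterminal
Classification: Type 3 (Regular)


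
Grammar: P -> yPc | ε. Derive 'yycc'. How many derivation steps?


Derivation: P => yPc => yyPcc => yycc
Steps: 3


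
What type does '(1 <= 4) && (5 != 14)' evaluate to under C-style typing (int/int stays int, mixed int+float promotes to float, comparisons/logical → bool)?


Operand types: bool && bool
Rule: logical operators take bool operands and yield bool
Result type: bool


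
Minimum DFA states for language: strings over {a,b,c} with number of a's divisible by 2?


Track (count of a) mod 2: states 0..1, accept at 0
Minimal DFA: 2 states


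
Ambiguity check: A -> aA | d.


right-linear, alternatives start with distinct terminals 'a' vs 'd': unique leftmost derivation
Unambiguous


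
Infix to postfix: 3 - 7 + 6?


Left to right (same or higher precedence on left)
Postfix: 3 7 - 6 +


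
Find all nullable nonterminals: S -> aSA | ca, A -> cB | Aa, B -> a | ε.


A nonterminal is nullable iff some alternative derives ε (directly, or every symbol in it is nullable)
Nullable: {B}


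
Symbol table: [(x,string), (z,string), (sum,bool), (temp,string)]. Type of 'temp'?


Lookup 'temp' → type string


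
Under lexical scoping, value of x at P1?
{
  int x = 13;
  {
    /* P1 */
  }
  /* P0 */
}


P1's block does not declare x; resolves to the enclosing declaration at depth 0
x = 13


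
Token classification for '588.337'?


Pattern: digits with a decimal point
Type: FLOAT_LITERAL


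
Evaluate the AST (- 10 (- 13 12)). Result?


Evaluate inner: (- 13 12) = 1
Evaluate root: (- 10 1) = 9
Result: 9


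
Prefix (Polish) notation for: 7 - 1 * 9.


'*' binds tighter: tree is (- 7 (* 1 9))
Prefix: - 7 * 1 9


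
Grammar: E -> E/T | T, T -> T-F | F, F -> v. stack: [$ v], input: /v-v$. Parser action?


'v' on top is the handle for F -> v
Action: reduce (F -> v)


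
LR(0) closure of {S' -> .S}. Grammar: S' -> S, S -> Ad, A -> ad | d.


Start: S' -> .S
For each item with dot before a nonterminal B, add B -> .γ for every B-production
Closure: [S' -> .S, S -> .Ad, A -> .ad, A -> .d]


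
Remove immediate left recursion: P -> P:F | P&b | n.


Left-recursive alternatives: P:F, P&b; non-recursive: n
Introduce P': P -> nP', P' -> :FP' | &bP' | ε


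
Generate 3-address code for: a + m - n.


Break into single-operator statements:
t1 = a + m
t2 = t1 - n


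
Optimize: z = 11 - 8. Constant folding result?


11 - 8 = 3 at compile time
Optimized: z = 3


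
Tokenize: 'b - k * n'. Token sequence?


Scan left to right, longest-match per lexeme
Tokens: ID(b), OP(-), ID(k), OP(*), ID(n)


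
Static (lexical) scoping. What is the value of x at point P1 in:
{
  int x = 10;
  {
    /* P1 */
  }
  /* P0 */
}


P1's block does not declare x; resolves to the enclosing declaration at depth 0
x = 10


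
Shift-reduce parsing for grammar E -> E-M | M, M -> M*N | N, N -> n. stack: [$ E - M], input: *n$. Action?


'*' can extend M; shift to build M -> M*N
Action: shift


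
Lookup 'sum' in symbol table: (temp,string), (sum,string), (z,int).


Lookup 'sum' → type string


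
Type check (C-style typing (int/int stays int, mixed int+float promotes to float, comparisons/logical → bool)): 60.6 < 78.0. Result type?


Operand types: float < float
Rule: comparison yields bool
Result type: bool


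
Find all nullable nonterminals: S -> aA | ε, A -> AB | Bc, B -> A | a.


A nonterminal is nullable iff some alternative derives ε (directly, or every symbol in it is nullable)
Nullable: {S}


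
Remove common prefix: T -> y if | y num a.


Common prefix: 'y'
Factored: T -> y T', T' -> if | num a


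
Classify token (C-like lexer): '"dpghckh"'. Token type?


Pattern: double-quoted sequence
Type: STRING_LITERAL


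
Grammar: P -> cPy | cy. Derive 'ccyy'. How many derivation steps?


Derivation: P => cPy => ccyy
Steps: 2


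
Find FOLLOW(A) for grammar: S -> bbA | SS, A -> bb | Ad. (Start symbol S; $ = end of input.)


$ ∈ FOLLOW(S). For each A -> αBβ: add FIRST(β)\{ε} to FOLLOW(B); if β nullable, add FOLLOW(A).
FOLLOW(A) = {$, b, d}


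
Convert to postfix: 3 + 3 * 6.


* has higher precedence, evaluate 3*6 first
Postfix: 3 3 6 * +


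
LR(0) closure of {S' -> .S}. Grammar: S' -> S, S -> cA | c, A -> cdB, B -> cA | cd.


Start: S' -> .S
For each item with dot before a nonterminal B, add B -> .γ for every B-production
Closure: [S' -> .S, S -> .cA, S -> .c]


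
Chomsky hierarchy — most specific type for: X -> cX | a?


Right-linear: every RHS is a terminal or a terminal followed by one nonterminal
Classification: Type 3 (Regular)


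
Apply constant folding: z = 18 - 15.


18 - 15 = 3 at compile time
Optimized: z = 3


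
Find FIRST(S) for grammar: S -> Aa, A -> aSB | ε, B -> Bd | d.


Per alternative of S: FIRST(Aa) = {a}
FIRST(S) = {a}


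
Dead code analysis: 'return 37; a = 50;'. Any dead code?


statement follows a return and is unreachable
Dead: 'a = 50'


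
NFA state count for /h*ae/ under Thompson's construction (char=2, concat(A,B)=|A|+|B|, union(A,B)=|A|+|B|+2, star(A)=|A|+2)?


Syntax tree has 3 char leaf(s), 0 union(s), 1 star(s)
chars contribute 3×2 = 6; each union adds +2; each star adds +2
Total: 6 + 0 + 2 = 8 states


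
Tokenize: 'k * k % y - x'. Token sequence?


Scan left to right, longest-match per lexeme
Tokens: ID(k), OP(*), ID(k), OP(%), ID(y), OP(-), ID(x)


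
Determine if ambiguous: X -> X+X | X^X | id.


'id+id^id' has two parse trees (no precedence encoded between + and ^)
Ambiguous


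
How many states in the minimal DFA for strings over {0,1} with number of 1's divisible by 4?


Track (count of 1) mod 4: states 0..3, accept at 0
Minimal DFA: 4 states


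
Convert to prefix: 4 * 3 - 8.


left-to-right (same/higher precedence on left): tree is (- (* 4 3) 8)
Prefix: - * 4 3 8


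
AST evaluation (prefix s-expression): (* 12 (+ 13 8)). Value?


Evaluate inner: (+ 13 8) = 21
Evaluate root: (* 12 21) = 252
Result: 252


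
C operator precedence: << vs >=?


'<<' is shift (level 8); '>=' is relational (level 7)
Higher level binds tighter
'<<' has higher precedence than '>='


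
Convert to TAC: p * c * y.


Break into single-operator statements:
t1 = p * c
t2 = t1 * y


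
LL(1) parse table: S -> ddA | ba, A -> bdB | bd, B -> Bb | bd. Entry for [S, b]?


For [S, b]: 'b' ∈ FIRST(ba)
Entry: S -> ba


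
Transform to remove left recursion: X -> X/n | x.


Left-recursive alternatives: X/n; non-recursive: x
Introduce X': X -> xX', X' -> /nX' | ε


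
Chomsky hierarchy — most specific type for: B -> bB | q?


Right-linear: every RHS is a terminal or a terminal followed by one nonterminal
Classification: Type 3 (Regular)


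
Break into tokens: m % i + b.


Scan left to right, longest-match per lexeme
Tokens: ID(m), OP(%), ID(i), OP(+), ID(b)


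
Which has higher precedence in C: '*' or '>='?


'*' is multiplicative (level 10); '>=' is relational (level 7)
Higher level binds tighter
'*' has higher precedence than '>='


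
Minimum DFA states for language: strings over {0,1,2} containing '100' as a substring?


KMP-style automaton: 3 progress states + 1 absorbing accept = 4
Minimal DFA: 4 states


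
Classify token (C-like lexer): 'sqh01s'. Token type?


Pattern: letter/underscore followed by alphanumerics, not a keyword
Type: IDENTIFIER


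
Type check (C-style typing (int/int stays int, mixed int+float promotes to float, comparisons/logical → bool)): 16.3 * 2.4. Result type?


Operand types: float * float
Rule: mixed int/float promotes to float; int/int stays int
Result type: float


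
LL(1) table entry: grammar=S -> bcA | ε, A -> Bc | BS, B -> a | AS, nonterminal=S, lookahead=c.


For [S, c]: ε is nullable and 'c' ∈ FOLLOW(S)
Entry: S -> ε


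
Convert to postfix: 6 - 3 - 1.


Left to right (same or higher precedence on left)
Postfix: 6 3 - 1 -


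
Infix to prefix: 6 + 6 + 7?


left-to-right (same/higher precedence on left): tree is (+ (+ 6 6) 7)
Prefix: + + 6 6 7


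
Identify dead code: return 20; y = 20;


statement follows a return and is unreachable
Dead: 'y = 20'


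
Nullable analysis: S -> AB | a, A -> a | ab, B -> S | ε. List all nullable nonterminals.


A nonterminal is nullable iff some alternative derives ε (directly, or every symbol in it is nullable)
Nullable: {B}
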